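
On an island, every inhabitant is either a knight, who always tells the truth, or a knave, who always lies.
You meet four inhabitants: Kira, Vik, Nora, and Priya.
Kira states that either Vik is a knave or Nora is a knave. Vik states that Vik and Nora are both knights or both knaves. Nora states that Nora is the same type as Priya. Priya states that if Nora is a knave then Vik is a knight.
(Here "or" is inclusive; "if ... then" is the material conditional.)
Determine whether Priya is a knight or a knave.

Priya is a knight.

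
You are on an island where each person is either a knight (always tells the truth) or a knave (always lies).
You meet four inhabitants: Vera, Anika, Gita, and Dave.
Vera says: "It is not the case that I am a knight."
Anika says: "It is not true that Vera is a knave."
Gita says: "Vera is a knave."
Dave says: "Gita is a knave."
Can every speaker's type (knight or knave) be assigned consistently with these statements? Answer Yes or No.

Checking all 16 assignments, each has at least one speaker whose statement's truth value contradicts their type.

No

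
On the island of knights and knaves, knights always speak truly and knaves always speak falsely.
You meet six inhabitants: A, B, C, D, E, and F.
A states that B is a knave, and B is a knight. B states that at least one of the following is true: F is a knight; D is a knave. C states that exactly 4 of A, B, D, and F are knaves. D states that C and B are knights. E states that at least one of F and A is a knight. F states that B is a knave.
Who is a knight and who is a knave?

A is a knave; "B is a knave, and B is a knight" is False, as required.
B (knight): "at least one of the following is true: F is a knight; D is a knave" — True. ✓
Since C is a knave, "exactly 4 of A, B, D, and F are knaves" needs to be False, which holds.
D is a knave, so "C and B are knights" must be False — and it is.
Since E is a knave, "at least one of F and A is a knight" needs to be False, which holds.
F is a knave; "B is a knave" is False, as required.

A is a knave, B is a knight, C is a knave, D is a knave, E is a knave, and F is a knave.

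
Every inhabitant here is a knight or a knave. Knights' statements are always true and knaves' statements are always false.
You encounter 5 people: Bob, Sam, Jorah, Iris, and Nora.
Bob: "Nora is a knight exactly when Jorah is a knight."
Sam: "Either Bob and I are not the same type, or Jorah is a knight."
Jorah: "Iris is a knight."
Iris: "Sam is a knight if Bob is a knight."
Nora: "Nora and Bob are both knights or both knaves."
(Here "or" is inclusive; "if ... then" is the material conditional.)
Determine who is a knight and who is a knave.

Bob is a knight, Sam is a knight, Jorah is a knight, Iris is a knight, and Nora is a knight.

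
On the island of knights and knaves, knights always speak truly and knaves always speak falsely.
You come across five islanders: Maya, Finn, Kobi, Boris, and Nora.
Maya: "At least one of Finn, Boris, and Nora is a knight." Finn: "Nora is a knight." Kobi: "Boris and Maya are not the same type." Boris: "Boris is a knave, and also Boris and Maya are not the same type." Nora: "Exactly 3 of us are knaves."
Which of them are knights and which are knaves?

Maya is a knave, Finn is a knave, Kobi is a knave, Boris is a knave, and Nora is a knave.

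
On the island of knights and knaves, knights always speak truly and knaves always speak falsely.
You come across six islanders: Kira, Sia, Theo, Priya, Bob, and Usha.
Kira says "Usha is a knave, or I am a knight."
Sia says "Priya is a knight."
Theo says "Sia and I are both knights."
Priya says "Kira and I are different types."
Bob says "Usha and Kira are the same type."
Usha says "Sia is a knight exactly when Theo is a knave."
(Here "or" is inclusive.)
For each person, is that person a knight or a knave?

Knights: Sia, Priya, and Usha. Knaves: Kira, Theo, and Bob.

Kira (knave): "Usha is a knave, or I am a knight" — false. ✓
Sia is a knight; "Priya is a knight" is True, as required.
Theo is a knave, and the claim "Sia and I are both knights" is indeed false.
Priya (knight): "Kira and I are different types" — True. ✓
Since Bob is a knave, "Usha and Kira are the same type" needs to be false, which holds.
Since Usha is a knight, "Sia is a knight exactly when Theo is a knave" needs to be True, which holds.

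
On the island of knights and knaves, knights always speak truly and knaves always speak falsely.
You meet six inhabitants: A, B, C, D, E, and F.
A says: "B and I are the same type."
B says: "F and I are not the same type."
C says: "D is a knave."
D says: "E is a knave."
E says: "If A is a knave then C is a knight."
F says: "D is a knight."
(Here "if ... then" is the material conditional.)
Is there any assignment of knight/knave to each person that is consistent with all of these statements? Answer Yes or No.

Yes

One consistent assignment: A=knight, B=knight, C=knight, D=knave, E=knight, F=knave.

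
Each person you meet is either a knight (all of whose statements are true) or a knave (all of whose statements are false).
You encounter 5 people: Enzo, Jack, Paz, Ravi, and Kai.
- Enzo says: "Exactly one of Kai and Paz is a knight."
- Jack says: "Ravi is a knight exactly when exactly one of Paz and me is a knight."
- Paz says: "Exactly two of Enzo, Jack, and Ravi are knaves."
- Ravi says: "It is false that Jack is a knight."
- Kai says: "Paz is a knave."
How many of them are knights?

The unique consistent assignment is Enzo=knight, Jack=knave, Paz=knave, Ravi=knight, Kai=knight.
That has 3 knights.

3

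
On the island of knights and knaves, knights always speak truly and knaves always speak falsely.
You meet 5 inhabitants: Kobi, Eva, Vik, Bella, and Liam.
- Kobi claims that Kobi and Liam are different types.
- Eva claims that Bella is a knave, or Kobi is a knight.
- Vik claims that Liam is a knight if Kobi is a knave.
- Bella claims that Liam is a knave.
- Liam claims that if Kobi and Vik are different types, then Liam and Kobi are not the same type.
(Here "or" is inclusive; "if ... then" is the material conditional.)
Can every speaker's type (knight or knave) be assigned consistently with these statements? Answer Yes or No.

Checking all 32 assignments, each has at least one speaker whose statement's truth value contradicts their type.

No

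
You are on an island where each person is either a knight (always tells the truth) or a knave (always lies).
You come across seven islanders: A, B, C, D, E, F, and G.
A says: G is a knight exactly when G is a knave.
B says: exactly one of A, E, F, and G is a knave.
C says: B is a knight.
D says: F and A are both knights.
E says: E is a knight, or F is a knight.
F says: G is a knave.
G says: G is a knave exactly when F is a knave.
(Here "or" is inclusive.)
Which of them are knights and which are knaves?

Knights: E and F. Knaves: A, B, C, D, and G.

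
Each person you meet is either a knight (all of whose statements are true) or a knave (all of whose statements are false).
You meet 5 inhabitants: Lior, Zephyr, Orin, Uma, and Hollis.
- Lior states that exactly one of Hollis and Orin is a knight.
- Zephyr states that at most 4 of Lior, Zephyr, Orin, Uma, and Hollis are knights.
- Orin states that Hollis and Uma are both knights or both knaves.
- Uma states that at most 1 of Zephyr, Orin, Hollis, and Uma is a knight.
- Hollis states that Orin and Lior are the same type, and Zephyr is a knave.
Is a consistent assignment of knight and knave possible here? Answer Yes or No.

Yes

One consistent assignment: Lior=knight, Zephyr=knight, Orin=knight, Uma=knave, Hollis=knave.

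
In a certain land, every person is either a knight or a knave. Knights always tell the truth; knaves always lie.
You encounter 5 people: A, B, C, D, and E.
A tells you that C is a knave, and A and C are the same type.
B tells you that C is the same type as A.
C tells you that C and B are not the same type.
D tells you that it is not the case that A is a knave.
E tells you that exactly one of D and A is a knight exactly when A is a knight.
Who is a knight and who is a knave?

A is a knave, B is a knave, C is a knight, D is a knave, and E is a knight.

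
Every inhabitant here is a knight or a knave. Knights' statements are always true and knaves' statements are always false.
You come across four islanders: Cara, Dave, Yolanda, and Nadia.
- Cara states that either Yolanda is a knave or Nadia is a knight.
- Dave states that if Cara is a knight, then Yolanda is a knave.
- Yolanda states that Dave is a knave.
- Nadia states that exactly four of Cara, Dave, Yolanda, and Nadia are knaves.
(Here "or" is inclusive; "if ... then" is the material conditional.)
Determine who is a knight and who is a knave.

Cara is a knight, Dave is a knight, Yolanda is a knave, and Nadia is a knave.

Suppose Cara is a knave. Then Cara's statement "either Yolanda is a knave or Nadia is a knight" would have to be false. Checking the 8 ways to assign the others, none is consistent with every speaker.
(For instance, with Dave=knight, Yolanda=knave, Nadia=knave, Cara's claim "either Yolanda is a knave or Nadia is a knight" comes out true where it would need to be false.)
So Cara must be a knight, making "either Yolanda is a knave or Nadia is a knight" true. Taking Cara=knight, Dave=knight, Yolanda=knave, Nadia=knave, each remaining statement checks out:
  Dave (knight): "if Cara is a knight, then Yolanda is a knave" — true. ✓
  Yolanda (knave): "Dave is a knave" — false. ✓
  Nadia (knave): "exactly four of Cara, Dave, Yolanda, and Nadia are knaves" — false. ✓
This is the unique consistent assignment.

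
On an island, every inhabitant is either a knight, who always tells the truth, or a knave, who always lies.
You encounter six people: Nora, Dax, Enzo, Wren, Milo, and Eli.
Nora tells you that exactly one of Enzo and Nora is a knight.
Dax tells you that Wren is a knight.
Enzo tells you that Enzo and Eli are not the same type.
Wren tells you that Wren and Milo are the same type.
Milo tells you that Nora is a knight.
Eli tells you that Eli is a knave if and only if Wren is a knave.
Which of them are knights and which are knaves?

Nora is a knight, so "exactly one of Enzo and Nora is a knight" must be true — and it is.
As a knight, Dax's statement "Wren is a knight" should be true; it is.
Enzo is a knave, so "Enzo and Eli are not the same type" must be false — and it is.
Since Wren is a knight, "Wren and Milo are the same type" needs to be true, which holds.
Milo is a knight, so "Nora is a knight" must be true — and it is.
As a knave, Eli's statement "Eli is a knave if and only if Wren is a knave" should be false; it is.

Knights: Nora, Dax, Wren, and Milo. Knaves: Enzo and Eli.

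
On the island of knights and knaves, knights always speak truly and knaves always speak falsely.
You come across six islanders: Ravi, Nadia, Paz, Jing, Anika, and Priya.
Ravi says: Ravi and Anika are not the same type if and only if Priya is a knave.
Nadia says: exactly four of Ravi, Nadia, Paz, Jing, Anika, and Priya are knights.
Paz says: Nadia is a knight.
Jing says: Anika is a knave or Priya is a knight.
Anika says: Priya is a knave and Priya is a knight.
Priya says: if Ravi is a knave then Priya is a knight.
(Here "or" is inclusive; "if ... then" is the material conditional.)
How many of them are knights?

The unique consistent assignment is Ravi=knave, Nadia=knave, Paz=knave, Jing=knight, Anika=knave, Priya=knave.
That has 1 knight.

1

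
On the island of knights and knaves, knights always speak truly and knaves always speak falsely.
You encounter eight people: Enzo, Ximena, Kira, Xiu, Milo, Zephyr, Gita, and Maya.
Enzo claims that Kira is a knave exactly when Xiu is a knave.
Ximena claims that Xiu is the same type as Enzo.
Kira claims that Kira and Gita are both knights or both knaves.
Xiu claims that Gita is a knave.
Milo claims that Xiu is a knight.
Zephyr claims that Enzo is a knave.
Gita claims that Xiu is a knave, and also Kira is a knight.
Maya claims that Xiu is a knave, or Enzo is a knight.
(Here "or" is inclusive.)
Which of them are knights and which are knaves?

Enzo is a knave, Ximena is a knight, Kira is a knight, Xiu is a knave, Milo is a knave, Zephyr is a knight, Gita is a knight, and Maya is a knight.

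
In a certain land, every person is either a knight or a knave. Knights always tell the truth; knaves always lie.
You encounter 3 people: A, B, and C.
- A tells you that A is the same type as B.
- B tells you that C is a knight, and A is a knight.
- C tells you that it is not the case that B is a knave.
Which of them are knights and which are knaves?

A is a knight, B is a knight, and C is a knight.

Suppose A is a knave. Then A's statement "A is the same type as B" would have to be false. Checking the 4 ways to assign the others, none is consistent with every speaker.
(For instance, with B=knight, C=knight, B's claim "C is a knight, and A is a knight" comes out false where it would need to be true.)
So A must be a knight, making "A is the same type as B" true. Taking A=knight, B=knight, C=knight, each remaining statement checks out:
  B (knight): "C is a knight, and A is a knight" — true. ✓
  C (knight): "it is not the case that B is a knave" — true. ✓
This is the unique consistent assignment.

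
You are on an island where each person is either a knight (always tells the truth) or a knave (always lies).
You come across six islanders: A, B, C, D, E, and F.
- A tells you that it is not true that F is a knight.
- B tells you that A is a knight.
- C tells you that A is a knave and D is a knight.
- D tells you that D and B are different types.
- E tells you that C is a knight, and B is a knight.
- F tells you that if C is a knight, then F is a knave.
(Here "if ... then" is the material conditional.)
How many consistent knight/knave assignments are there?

1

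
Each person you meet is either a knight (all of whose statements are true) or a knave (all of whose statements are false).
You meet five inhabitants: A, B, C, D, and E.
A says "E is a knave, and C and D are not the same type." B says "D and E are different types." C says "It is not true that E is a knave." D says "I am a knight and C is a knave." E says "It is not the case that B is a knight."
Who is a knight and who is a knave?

A is a knight, B is a knight, C is a knave, D is a knight, and E is a knave.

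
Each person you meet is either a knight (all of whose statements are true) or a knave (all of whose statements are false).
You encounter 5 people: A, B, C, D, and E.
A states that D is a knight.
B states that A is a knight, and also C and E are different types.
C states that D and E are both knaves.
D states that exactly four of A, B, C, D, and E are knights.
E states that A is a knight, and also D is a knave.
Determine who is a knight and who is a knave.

A (knave): "D is a knight" — false. ✓
B is a knave; "A is a knight, and also C and E are different types" is false, as required.
C (knight): "D and E are both knaves" — true. ✓
D is a knave, so "exactly four of A, B, C, D, and E are knights" must be false — and it is.
E is a knave; "A is a knight, and also D is a knave" is false, as required.

Knights: C. Knaves: A, B, D, and E.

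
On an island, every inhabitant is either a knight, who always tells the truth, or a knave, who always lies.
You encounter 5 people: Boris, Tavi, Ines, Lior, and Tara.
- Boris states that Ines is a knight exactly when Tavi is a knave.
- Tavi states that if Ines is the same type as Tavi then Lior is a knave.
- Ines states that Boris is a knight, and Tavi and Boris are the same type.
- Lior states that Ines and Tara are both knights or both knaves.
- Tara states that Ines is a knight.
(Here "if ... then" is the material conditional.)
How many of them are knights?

1

The unique consistent assignment is Boris=knave, Tavi=knave, Ines=knave, Lior=knight, Tara=knave.
That has 1 knight.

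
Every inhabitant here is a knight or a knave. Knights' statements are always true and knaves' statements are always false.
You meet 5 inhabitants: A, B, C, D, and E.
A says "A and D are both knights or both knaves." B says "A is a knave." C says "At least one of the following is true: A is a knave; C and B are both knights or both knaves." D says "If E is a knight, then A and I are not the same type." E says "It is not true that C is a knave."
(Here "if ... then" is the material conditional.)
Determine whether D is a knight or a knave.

D is a knight.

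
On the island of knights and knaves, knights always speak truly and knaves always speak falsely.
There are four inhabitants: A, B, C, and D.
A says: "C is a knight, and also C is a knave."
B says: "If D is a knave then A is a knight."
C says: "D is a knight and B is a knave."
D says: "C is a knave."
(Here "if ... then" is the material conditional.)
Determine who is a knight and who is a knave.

A is a knave, B is a knight, C is a knave, and D is a knight.

As a knave, A's statement "C is a knight, and also C is a knave" should be false; it is.
As a knight, B's statement "if D is a knave then A is a knight" should be true; it is.
As a knave, C's statement "D is a knight and B is a knave" should be false; it is.
D is a knight, so "C is a knave" must be true — and it is.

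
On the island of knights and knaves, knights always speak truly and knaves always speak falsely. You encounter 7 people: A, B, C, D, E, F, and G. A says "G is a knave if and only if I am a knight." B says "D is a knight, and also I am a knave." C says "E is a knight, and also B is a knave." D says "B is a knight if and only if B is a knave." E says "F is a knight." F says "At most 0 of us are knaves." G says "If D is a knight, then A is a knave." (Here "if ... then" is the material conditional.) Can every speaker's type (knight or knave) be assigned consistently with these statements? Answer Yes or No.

Checking all 128 assignments, each has at least one speaker whose statement's truth value contradicts their type.

No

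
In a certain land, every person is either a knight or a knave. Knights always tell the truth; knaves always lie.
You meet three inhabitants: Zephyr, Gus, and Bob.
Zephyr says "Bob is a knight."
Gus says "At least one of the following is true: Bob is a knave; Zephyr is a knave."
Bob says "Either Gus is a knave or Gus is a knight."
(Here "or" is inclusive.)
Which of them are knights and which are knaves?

Zephyr is a knight, Gus is a knave, and Bob is a knight.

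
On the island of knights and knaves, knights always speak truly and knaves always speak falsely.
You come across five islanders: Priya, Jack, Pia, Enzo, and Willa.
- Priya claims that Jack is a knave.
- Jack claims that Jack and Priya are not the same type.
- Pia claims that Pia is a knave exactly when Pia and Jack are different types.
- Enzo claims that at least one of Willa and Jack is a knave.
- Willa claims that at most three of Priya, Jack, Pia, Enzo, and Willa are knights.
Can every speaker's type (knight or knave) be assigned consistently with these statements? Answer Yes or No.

Yes

One consistent assignment: Priya=knave, Jack=knight, Pia=knight, Enzo=knave, Willa=knight.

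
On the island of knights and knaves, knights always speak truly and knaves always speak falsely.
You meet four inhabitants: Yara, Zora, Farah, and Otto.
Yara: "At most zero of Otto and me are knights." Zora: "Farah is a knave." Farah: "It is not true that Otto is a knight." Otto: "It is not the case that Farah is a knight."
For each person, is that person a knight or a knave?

Yara is a knave, and the claim "at most zero of Otto and me are knights" is indeed False.
Zora is a knight, and the claim "Farah is a knave" is indeed True.
Farah is a knave, and the claim "it is not true that Otto is a knight" is indeed False.
Since Otto is a knight, "it is not the case that Farah is a knight" needs to be True, which holds.

Yara is a knave, Zora is a knight, Farah is a knave, and Otto is a knight.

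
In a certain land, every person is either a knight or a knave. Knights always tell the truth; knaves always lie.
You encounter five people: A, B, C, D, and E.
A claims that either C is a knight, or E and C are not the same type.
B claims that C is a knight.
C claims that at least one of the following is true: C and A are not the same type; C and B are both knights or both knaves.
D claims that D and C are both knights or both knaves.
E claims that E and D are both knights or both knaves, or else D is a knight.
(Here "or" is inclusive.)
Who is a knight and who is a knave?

A is a knight, B is a knight, C is a knight, D is a knight, and E is a knight.

A (knight): "either C is a knight, or E and C are not the same type" — True. ✓
Since B is a knight, "C is a knight" needs to be True, which holds.
Since C is a knight, "at least one of the following is true: C and A are not the same type; C and B are both knights or both knaves" needs to be True, which holds.
D is a knight, and the claim "D and C are both knights or both knaves" is indeed True.
E is a knight, and the claim "E and D are both knights or both knaves, or else D is a knight" is indeed True.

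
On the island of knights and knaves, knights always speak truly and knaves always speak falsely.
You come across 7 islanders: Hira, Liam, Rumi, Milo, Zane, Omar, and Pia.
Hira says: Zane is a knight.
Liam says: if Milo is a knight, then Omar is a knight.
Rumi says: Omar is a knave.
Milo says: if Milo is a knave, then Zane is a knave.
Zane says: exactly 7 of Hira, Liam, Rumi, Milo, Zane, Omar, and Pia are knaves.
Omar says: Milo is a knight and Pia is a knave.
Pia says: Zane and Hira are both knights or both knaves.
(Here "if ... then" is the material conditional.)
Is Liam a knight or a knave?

Liam is a knave.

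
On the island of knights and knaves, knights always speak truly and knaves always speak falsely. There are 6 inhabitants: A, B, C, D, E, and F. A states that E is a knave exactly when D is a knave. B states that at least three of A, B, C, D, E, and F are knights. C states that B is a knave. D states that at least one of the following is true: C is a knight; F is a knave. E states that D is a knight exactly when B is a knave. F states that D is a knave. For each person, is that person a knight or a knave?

A is a knave, B is a knight, C is a knave, D is a knave, E is a knight, and F is a knight.

As a knave, A's statement "E is a knave exactly when D is a knave" should be false; it is.
Since B is a knight, "at least three of A, B, C, D, E, and F are knights" needs to be True, which holds.
Since C is a knave, "B is a knave" needs to be false, which holds.
Since D is a knave, "at least one of the following is true: C is a knight; F is a knave" needs to be false, which holds.
Since E is a knight, "D is a knight exactly when B is a knave" needs to be True, which holds.
Since F is a knight, "D is a knave" needs to be True, which holds.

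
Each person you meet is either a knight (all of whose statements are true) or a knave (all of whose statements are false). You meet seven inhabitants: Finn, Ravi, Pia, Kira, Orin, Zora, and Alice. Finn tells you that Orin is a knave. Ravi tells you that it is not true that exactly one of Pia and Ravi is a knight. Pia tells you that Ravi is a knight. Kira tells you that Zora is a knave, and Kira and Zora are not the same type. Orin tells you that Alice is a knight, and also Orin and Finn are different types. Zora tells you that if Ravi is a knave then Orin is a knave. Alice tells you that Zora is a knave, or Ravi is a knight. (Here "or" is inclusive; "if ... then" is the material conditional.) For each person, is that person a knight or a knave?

Knights: Ravi, Pia, Orin, Zora, and Alice. Knaves: Finn and Kira.

Finn is a knave, so "Orin is a knave" must be false — and it is.
As a knight, Ravi's statement "it is not true that exactly one of Pia and Ravi is a knight" should be true; it is.
Since Pia is a knight, "Ravi is a knight" needs to be true, which holds.
Kira is a knave, and the claim "Zora is a knave, and Kira and Zora are not the same type" is indeed false.
Orin is a knight, and the claim "Alice is a knight, and also Orin and Finn are different types" is indeed true.
Zora is a knight, and the claim "if Ravi is a knave then Orin is a knave" is indeed true.
Alice is a knight, so "Zora is a knave, or Ravi is a knight" must be true — and it is.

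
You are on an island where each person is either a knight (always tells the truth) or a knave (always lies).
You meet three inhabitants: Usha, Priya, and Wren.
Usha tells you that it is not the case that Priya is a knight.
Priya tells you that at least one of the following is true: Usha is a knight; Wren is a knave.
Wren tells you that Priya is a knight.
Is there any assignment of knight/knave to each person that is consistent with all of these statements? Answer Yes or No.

No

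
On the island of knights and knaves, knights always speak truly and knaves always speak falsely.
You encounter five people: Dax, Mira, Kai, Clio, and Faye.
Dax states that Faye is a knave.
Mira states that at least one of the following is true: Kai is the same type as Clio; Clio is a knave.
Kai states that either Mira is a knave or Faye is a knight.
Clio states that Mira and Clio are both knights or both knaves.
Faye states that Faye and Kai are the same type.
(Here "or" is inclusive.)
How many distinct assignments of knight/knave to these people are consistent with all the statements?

2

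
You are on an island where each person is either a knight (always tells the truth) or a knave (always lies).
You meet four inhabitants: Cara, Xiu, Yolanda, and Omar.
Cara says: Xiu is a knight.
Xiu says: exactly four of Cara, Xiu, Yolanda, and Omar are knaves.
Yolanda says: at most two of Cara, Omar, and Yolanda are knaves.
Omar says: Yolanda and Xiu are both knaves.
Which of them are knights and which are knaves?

Since Cara is a knave, "Xiu is a knight" needs to be False, which holds.
Xiu is a knave, so "exactly four of Cara, Xiu, Yolanda, and Omar are knaves" must be False — and it is.
Yolanda is a knight, and the claim "at most two of Cara, Omar, and Yolanda are knaves" is indeed True.
Omar (knave): "Yolanda and Xiu are both knaves" — False. ✓

Cara is a knave, Xiu is a knave, Yolanda is a knight, and Omar is a knave.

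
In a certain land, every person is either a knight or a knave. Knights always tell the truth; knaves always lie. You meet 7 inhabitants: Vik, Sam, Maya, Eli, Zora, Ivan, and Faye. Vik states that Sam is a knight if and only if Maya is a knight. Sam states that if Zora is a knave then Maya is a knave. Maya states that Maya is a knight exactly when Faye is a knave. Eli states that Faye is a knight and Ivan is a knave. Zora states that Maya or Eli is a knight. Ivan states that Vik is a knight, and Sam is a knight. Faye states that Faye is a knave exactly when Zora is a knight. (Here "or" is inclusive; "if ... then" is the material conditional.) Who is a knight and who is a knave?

Vik is a knave, Sam is a knight, Maya is a knave, Eli is a knave, Zora is a knave, Ivan is a knave, and Faye is a knave.

Vik is a knave, so "Sam is a knight if and only if Maya is a knight" must be False — and it is.
As a knight, Sam's statement "if Zora is a knave then Maya is a knave" should be true; it is.
Maya (knave): "Maya is a knight exactly when Faye is a knave" — False. ✓
Eli is a knave; "Faye is a knight and Ivan is a knave" is False, as required.
Zora is a knave, and the claim "Maya or Eli is a knight" is indeed False.
As a knave, Ivan's statement "Vik is a knight, and Sam is a knight" should be False; it is.
Since Faye is a knave, "Faye is a knave exactly when Zora is a knight" needs to be False, which holds.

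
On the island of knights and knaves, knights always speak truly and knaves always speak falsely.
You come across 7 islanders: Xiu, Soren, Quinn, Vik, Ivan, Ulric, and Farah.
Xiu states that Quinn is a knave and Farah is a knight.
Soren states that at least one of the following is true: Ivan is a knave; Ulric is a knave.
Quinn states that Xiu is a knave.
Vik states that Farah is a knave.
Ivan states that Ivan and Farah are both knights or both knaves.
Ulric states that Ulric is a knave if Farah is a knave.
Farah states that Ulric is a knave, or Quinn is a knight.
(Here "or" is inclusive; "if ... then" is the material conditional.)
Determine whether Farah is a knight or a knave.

Consistent assignments: {Xiu=knave, Soren=knight, Quinn=knight, Vik=knave, Ivan=knave, Ulric=knight, Farah=knight}; {Xiu=knave, Soren=knave, Quinn=knight, Vik=knave, Ivan=knight, Ulric=knight, Farah=knight}
In every consistent assignment, Farah is a knight.

Farah is a knight.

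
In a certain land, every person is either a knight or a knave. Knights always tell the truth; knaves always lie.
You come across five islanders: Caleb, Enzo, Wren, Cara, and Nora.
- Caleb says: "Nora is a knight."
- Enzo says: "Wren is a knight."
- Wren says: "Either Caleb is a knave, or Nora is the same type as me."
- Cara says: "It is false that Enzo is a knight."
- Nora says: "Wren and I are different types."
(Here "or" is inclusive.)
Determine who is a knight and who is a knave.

Knights: Caleb, Cara, and Nora. Knaves: Enzo and Wren.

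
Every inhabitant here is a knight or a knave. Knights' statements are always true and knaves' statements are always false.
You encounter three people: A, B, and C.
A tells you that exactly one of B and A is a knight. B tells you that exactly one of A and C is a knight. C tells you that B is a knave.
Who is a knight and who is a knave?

Knights: A and C. Knaves: B.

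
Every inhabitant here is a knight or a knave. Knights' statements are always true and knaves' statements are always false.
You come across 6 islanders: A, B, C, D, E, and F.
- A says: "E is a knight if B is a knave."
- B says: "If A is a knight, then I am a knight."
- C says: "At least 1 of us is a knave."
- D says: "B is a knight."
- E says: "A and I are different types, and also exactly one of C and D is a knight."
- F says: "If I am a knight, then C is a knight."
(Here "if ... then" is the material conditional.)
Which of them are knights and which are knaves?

A (knight): "E is a knight if B is a knave" — True. ✓
B is a knight; "if A is a knight, then I am a knight" is True, as required.
C (knight): "at least 1 of us is a knave" — True. ✓
As a knight, D's statement "B is a knight" should be True; it is.
E is a knave, and the claim "A and I are different types, and also exactly one of C and D is a knight" is indeed False.
F is a knight, so "if I am a knight, then C is a knight" must be True — and it is.

A is a knight, B is a knight, C is a knight, D is a knight, E is a knave, and F is a knight.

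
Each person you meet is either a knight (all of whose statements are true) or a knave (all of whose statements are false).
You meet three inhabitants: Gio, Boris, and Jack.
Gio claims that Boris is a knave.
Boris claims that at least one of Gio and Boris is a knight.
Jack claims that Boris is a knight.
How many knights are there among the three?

2

The unique consistent assignment is Gio=knave, Boris=knight, Jack=knight.
That has 2 knights.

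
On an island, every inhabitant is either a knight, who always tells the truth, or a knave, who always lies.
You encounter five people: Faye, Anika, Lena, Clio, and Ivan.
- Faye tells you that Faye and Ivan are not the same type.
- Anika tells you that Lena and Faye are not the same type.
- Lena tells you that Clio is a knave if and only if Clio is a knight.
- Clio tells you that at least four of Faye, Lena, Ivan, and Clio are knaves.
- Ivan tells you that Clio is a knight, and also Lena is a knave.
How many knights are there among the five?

The unique consistent assignment is Faye=knight, Anika=knight, Lena=knave, Clio=knave, Ivan=knave.
That has 2 knights.

2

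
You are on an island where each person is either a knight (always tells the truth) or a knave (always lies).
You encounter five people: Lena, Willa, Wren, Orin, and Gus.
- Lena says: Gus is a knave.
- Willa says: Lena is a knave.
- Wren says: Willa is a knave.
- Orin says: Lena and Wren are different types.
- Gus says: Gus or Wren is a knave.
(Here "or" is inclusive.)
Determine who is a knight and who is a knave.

Suppose Lena is a knight. Then Lena's statement "Gus is a knave" would have to be true. Checking the 16 ways to assign the others, none is consistent with every speaker.
(For instance, with Willa=knight, Wren=knave, Orin=knave, Gus=knight, Lena's claim "Gus is a knave" comes out false where it would need to be true.)
So Lena must be a knave, making "Gus is a knave" false. Taking Lena=knave, Willa=knight, Wren=knave, Orin=knave, Gus=knight, each remaining statement checks out:
  Willa (knight): "Lena is a knave" — true. ✓
  Wren (knave): "Willa is a knave" — false. ✓
  Orin (knave): "Lena and Wren are different types" — false. ✓
  Gus (knight): "Gus or Wren is a knave" — true. ✓
This is the unique consistent assignment.

Lena is a knave, Willa is a knight, Wren is a knave, Orin is a knave, and Gus is a knight.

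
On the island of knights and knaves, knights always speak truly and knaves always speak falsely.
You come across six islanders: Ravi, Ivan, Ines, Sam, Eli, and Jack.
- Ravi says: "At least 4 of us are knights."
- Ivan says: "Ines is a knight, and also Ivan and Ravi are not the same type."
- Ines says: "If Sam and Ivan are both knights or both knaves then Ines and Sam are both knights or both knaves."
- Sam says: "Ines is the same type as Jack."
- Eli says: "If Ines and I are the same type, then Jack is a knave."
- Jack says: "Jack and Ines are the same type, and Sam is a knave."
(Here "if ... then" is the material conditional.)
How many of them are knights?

The unique consistent assignment is Ravi=knave, Ivan=knight, Ines=knight, Sam=knave, Eli=knight, Jack=knave.
That has 3 knights.

3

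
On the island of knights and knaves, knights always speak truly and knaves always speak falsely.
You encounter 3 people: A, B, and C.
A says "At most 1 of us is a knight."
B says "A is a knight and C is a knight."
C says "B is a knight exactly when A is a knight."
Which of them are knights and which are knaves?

Suppose A is a knave. Then A's statement "at most 1 of us is a knight" would have to be false. Checking the 4 ways to assign the others, none is consistent with every speaker.
(For instance, with B=knave, C=knave, A's claim "at most 1 of us is a knight" comes out true where it would need to be false.)
So A must be a knight, making "at most 1 of us is a knight" true. Taking A=knight, B=knave, C=knave, each remaining statement checks out:
  B (knave): "A is a knight and C is a knight" — false. ✓
  C (knave): "B is a knight exactly when A is a knight" — false. ✓
This is the unique consistent assignment.

Knights: A. Knaves: B and C.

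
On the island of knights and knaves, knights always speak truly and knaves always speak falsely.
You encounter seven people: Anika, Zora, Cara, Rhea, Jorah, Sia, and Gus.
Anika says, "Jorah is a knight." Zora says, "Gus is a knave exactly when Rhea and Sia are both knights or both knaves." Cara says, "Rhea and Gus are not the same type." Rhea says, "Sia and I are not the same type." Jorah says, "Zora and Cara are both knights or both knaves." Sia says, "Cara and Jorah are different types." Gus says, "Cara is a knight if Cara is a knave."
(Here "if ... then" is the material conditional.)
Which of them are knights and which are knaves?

Anika is a knave, so "Jorah is a knight" must be false — and it is.
As a knight, Zora's statement "Gus is a knave exactly when Rhea and Sia are both knights or both knaves" should be true; it is.
Since Cara is a knave, "Rhea and Gus are not the same type" needs to be false, which holds.
Rhea is a knave, so "Sia and I are not the same type" must be false — and it is.
Jorah is a knave; "Zora and Cara are both knights or both knaves" is false, as required.
Sia is a knave, and the claim "Cara and Jorah are different types" is indeed false.
Gus is a knave, and the claim "Cara is a knight if Cara is a knave" is indeed false.

Anika is a knave, Zora is a knight, Cara is a knave, Rhea is a knave, Jorah is a knave, Sia is a knave, and Gus is a knave.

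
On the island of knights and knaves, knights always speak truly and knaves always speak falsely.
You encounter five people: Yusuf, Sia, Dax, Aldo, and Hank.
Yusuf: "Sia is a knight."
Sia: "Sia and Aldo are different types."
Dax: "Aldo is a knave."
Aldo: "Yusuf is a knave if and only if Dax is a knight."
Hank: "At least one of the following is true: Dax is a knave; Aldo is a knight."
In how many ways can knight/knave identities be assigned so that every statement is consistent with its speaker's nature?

Consistent assignments:
  Yusuf=knight, Sia=knight, Dax=knight, Aldo=knave, Hank=knave

1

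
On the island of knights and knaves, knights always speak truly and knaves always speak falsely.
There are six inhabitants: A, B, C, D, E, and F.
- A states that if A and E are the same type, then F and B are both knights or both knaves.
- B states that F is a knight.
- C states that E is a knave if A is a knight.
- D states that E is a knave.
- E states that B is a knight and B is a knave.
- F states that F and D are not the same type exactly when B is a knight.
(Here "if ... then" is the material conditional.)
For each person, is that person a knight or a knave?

A is a knight; "if A and E are the same type, then F and B are both knights or both knaves" is True, as required.
B is a knave, and the claim "F is a knight" is indeed False.
C is a knight, so "E is a knave if A is a knight" must be True — and it is.
D (knight): "E is a knave" — True. ✓
E (knave): "B is a knight and B is a knave" — False. ✓
Since F is a knave, "F and D are not the same type exactly when B is a knight" needs to be False, which holds.

A is a knight, B is a knave, C is a knight, D is a knight, E is a knave, and F is a knave.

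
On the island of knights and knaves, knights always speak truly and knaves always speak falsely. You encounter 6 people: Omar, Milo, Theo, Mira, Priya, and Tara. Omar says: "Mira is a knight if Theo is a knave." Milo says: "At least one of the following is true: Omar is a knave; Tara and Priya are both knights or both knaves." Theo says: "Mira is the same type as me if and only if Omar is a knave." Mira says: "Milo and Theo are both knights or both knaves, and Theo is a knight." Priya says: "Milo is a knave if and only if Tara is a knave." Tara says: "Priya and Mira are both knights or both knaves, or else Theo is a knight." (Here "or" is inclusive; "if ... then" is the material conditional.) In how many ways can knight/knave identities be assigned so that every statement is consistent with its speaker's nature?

Consistent assignments:
  Omar=knight, Milo=knave, Theo=knight, Mira=knave, Priya=knave, Tara=knight

1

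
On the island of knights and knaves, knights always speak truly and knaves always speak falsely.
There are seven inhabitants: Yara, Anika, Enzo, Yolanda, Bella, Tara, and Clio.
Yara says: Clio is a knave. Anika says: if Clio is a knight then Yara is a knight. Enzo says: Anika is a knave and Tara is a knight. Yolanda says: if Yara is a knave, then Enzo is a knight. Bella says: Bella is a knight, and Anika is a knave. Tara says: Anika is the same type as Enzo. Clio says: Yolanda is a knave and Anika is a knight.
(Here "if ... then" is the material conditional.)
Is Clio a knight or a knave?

Clio is a knave.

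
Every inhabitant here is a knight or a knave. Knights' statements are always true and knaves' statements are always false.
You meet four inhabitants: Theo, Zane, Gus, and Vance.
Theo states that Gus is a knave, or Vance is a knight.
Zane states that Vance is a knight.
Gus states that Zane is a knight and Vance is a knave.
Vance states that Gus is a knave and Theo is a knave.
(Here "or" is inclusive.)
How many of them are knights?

1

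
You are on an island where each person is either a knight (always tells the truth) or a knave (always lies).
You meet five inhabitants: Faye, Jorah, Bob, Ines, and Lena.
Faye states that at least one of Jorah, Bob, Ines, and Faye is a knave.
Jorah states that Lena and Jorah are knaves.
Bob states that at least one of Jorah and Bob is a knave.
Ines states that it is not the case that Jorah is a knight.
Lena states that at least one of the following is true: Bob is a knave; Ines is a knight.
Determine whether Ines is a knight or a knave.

Ines is a knight.

Consistent assignments: {Faye=knight, Jorah=knave, Bob=knight, Ines=knight, Lena=knight}
In every consistent assignment, Ines is a knight.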